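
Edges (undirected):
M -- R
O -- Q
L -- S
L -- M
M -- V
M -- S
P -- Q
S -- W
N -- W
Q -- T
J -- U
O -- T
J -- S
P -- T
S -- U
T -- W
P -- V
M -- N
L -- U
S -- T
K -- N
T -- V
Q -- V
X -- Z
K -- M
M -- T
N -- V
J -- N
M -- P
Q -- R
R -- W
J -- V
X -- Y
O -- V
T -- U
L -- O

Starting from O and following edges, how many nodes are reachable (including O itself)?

14

BFS from O visits: O, L, Q, T, V, M, S, U, P, R, W, J, N, K
Reachable nodes: 14 of 17 total.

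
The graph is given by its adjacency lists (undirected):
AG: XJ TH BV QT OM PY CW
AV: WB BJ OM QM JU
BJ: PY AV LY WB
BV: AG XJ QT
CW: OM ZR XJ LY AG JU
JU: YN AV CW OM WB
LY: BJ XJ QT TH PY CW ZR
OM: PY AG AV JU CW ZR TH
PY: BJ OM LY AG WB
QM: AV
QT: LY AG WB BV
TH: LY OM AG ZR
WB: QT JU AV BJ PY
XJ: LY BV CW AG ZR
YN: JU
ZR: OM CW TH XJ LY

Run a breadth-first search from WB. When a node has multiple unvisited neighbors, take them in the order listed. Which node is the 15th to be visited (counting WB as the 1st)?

TH

Visit WB; enqueue QT, JU, AV, BJ, PY → queue [QT, JU, AV, BJ, PY]
Visit QT; enqueue LY, AG, BV → queue [JU, AV, BJ, PY, LY, AG, BV]
Visit JU; enqueue YN, CW, OM → queue [AV, BJ, PY, LY, AG, BV, YN, CW, OM]
Visit AV; enqueue QM → queue [BJ, PY, LY, AG, BV, YN, CW, OM, QM]
Visit BJ → queue [PY, LY, AG, BV, YN, CW, OM, QM]
Visit PY → queue [LY, AG, BV, YN, CW, OM, QM]
Visit LY; enqueue XJ, TH, ZR → queue [AG, BV, YN, CW, OM, QM, XJ, TH, ZR]
Visit AG → queue [BV, YN, CW, OM, QM, XJ, TH, ZR]
Visit BV → queue [YN, CW, OM, QM, XJ, TH, ZR]
Visit YN → queue [CW, OM, QM, XJ, TH, ZR]
Visit CW → queue [OM, QM, XJ, TH, ZR]
Visit OM → queue [QM, XJ, TH, ZR]
Visit QM → queue [XJ, TH, ZR]
Visit XJ → queue [TH, ZR]
Visit TH → queue [ZR]
Visit ZR → queue []

Visit order: WB, QT, JU, AV, BJ, PY, LY, AG, BV, YN, CW, OM, QM, XJ, TH, ZR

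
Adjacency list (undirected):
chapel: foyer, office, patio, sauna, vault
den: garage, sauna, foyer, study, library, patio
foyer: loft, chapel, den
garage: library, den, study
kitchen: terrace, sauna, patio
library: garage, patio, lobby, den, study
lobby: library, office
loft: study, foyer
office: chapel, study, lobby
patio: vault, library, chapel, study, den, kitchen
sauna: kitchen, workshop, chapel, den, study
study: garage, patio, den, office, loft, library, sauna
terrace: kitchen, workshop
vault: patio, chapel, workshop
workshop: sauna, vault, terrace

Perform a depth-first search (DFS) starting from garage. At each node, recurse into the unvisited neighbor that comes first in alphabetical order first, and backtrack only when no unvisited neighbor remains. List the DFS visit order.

garage, den, foyer, chapel, office, lobby, library, patio, kitchen, sauna, study, loft, workshop, terrace, vault

Visit garage
garage → den
den → foyer
foyer → chapel
chapel → office
office → lobby
lobby → library
library → patio
patio → kitchen
kitchen → sauna
sauna → study
study → loft
sauna → workshop
workshop → terrace
workshop → vault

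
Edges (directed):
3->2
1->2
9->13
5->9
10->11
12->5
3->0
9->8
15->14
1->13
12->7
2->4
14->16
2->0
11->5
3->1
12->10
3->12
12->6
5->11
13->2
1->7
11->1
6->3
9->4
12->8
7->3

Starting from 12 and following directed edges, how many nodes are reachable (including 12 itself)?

BFS from 12 visits: 12, 5, 6, 7, 8, 10, 9, 11, 3, 4, 13, 1, 0, 2
Reachable nodes: 14 of 17 total.

14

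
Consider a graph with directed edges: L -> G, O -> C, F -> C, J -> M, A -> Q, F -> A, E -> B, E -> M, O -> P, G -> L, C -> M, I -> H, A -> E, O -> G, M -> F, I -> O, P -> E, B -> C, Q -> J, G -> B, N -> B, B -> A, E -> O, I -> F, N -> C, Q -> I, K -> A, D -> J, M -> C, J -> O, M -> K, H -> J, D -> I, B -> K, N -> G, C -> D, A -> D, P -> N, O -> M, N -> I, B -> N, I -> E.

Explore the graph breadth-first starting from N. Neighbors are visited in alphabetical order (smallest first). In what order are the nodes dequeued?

Visit N; enqueue B, C, G, I → queue [B, C, G, I]
Visit B; enqueue A, K → queue [C, G, I, A, K]
Visit C; enqueue D, M → queue [G, I, A, K, D, M]
Visit G; enqueue L → queue [I, A, K, D, M, L]
Visit I; enqueue E, F, H, O → queue [A, K, D, M, L, E, F, H, O]
Visit A; enqueue Q → queue [K, D, M, L, E, F, H, O, Q]
Visit K → queue [D, M, L, E, F, H, O, Q]
Visit D; enqueue J → queue [M, L, E, F, H, O, Q, J]
Visit M → queue [L, E, F, H, O, Q, J]
Visit L → queue [E, F, H, O, Q, J]
Visit E → queue [F, H, O, Q, J]
Visit F → queue [H, O, Q, J]
Visit H → queue [O, Q, J]
Visit O; enqueue P → queue [Q, J, P]
Visit Q → queue [J, P]
Visit J → queue [P]
Visit P → queue []

N, B, C, G, I, A, K, D, M, L, E, F, H, O, Q, J, P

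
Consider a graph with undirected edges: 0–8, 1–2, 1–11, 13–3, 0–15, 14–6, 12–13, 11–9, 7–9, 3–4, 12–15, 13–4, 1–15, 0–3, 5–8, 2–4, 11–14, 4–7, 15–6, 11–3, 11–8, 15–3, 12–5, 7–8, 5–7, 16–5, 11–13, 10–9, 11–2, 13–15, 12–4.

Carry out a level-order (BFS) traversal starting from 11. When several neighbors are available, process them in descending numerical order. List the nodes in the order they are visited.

Visit 11; enqueue 14, 13, 9, 8, 3, 2, 1 → queue [14, 13, 9, 8, 3, 2, 1]
Visit 14; enqueue 6 → queue [13, 9, 8, 3, 2, 1, 6]
Visit 13; enqueue 15, 12, 4 → queue [9, 8, 3, 2, 1, 6, 15, 12, 4]
Visit 9; enqueue 10, 7 → queue [8, 3, 2, 1, 6, 15, 12, 4, 10, 7]
Visit 8; enqueue 5, 0 → queue [3, 2, 1, 6, 15, 12, 4, 10, 7, 5, 0]
Visit 3 → queue [2, 1, 6, 15, 12, 4, 10, 7, 5, 0]
Visit 2 → queue [1, 6, 15, 12, 4, 10, 7, 5, 0]
Visit 1 → queue [6, 15, 12, 4, 10, 7, 5, 0]
Visit 6 → queue [15, 12, 4, 10, 7, 5, 0]
Visit 15 → queue [12, 4, 10, 7, 5, 0]
Visit 12 → queue [4, 10, 7, 5, 0]
Visit 4 → queue [10, 7, 5, 0]
Visit 10 → queue [7, 5, 0]
Visit 7 → queue [5, 0]
Visit 5; enqueue 16 → queue [0, 16]
Visit 0 → queue [16]
Visit 16 → queue []

11, 14, 13, 9, 8, 3, 2, 1, 6, 15, 12, 4, 10, 7, 5, 0, 16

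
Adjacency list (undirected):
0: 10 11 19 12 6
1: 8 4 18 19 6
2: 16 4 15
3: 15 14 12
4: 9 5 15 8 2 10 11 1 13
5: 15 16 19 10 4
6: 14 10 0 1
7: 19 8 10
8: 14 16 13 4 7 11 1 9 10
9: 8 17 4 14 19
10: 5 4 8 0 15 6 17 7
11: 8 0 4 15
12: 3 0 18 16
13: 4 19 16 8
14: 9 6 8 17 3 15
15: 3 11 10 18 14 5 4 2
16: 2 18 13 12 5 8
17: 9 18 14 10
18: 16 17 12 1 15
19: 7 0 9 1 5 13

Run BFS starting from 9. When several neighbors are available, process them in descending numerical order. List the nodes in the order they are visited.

Visit 9; enqueue 19, 17, 14, 8, 4 → queue [19, 17, 14, 8, 4]
Visit 19; enqueue 13, 7, 5, 1, 0 → queue [17, 14, 8, 4, 13, 7, 5, 1, 0]
Visit 17; enqueue 18, 10 → queue [14, 8, 4, 13, 7, 5, 1, 0, 18, 10]
Visit 14; enqueue 15, 6, 3 → queue [8, 4, 13, 7, 5, 1, 0, 18, 10, 15, 6, 3]
Visit 8; enqueue 16, 11 → queue [4, 13, 7, 5, 1, 0, 18, 10, 15, 6, 3, 16, 11]
Visit 4; enqueue 2 → queue [13, 7, 5, 1, 0, 18, 10, 15, 6, 3, 16, 11, 2]
Visit 13 → queue [7, 5, 1, 0, 18, 10, 15, 6, 3, 16, 11, 2]
Visit 7 → queue [5, 1, 0, 18, 10, 15, 6, 3, 16, 11, 2]
Visit 5 → queue [1, 0, 18, 10, 15, 6, 3, 16, 11, 2]
Visit 1 → queue [0, 18, 10, 15, 6, 3, 16, 11, 2]
Visit 0; enqueue 12 → queue [18, 10, 15, 6, 3, 16, 11, 2, 12]
Visit 18 → queue [10, 15, 6, 3, 16, 11, 2, 12]
Visit 10 → queue [15, 6, 3, 16, 11, 2, 12]
Visit 15 → queue [6, 3, 16, 11, 2, 12]
Visit 6 → queue [3, 16, 11, 2, 12]
Visit 3 → queue [16, 11, 2, 12]
Visit 16 → queue [11, 2, 12]
Visit 11 → queue [2, 12]
Visit 2 → queue [12]
Visit 12 → queue []

9 19 17 14 8 4 13 7 5 1 0 18 10 15 6 3 16 11 2 12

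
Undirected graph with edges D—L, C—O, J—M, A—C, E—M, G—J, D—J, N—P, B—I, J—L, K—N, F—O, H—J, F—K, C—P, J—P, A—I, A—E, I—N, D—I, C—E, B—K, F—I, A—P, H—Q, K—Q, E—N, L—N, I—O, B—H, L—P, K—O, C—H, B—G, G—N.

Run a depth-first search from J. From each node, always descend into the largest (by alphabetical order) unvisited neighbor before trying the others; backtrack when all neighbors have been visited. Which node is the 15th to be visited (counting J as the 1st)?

Visit J
J → P
P → N
N → L
L → D
D → I
I → O
O → K
K → Q
Q → H
H → C
C → E
E → M
E → A
H → B
B → G
K → F

Visit order: J, P, N, L, D, I, O, K, Q, H, C, E, M, A, B, G, F

B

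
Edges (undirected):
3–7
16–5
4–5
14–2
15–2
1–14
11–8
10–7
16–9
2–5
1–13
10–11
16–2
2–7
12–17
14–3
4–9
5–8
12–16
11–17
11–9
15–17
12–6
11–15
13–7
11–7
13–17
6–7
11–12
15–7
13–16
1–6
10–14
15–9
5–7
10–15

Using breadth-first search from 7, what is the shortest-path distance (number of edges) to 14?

2

Level 0: 7
Level 1: 2, 3, 5, 6, 10, 11, 13, 15
Level 2: 1, 4, 8, 9, 12, 14, 16, 17
14 first appears at level 2.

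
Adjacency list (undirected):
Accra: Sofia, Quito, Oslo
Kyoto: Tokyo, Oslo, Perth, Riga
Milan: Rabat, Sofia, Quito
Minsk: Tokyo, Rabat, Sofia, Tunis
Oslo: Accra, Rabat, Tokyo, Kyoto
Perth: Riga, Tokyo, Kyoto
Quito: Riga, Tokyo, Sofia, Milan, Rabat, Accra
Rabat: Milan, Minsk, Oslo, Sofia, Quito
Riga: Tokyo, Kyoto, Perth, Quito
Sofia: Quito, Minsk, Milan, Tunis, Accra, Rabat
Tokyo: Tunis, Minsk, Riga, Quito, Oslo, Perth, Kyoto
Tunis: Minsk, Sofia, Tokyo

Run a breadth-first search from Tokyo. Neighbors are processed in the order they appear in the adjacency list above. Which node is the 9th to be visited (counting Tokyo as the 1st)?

Visit Tokyo; enqueue Tunis, Minsk, Riga, Quito, Oslo, Perth, Kyoto → queue [Tunis, Minsk, Riga, Quito, Oslo, Perth, Kyoto]
Visit Tunis; enqueue Sofia → queue [Minsk, Riga, Quito, Oslo, Perth, Kyoto, Sofia]
Visit Minsk; enqueue Rabat → queue [Riga, Quito, Oslo, Perth, Kyoto, Sofia, Rabat]
Visit Riga → queue [Quito, Oslo, Perth, Kyoto, Sofia, Rabat]
Visit Quito; enqueue Milan, Accra → queue [Oslo, Perth, Kyoto, Sofia, Rabat, Milan, Accra]
Visit Oslo → queue [Perth, Kyoto, Sofia, Rabat, Milan, Accra]
Visit Perth → queue [Kyoto, Sofia, Rabat, Milan, Accra]
Visit Kyoto → queue [Sofia, Rabat, Milan, Accra]
Visit Sofia → queue [Rabat, Milan, Accra]
Visit Rabat → queue [Milan, Accra]
Visit Milan → queue [Accra]
Visit Accra → queue []

Visit order: Tokyo, Tunis, Minsk, Riga, Quito, Oslo, Perth, Kyoto, Sofia, Rabat, Milan, Accra

Sofia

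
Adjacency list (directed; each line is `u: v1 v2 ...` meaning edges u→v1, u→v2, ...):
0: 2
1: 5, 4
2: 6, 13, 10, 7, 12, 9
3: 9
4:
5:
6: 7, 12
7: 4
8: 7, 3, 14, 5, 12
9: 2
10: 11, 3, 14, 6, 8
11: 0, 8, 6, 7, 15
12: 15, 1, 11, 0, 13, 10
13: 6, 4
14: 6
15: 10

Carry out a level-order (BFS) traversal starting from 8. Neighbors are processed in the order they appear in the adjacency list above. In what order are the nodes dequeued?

8, 7, 3, 14, 5, 12, 4, 9, 6, 15, 1, 11, 0, 13, 10, 2

Visit 8; enqueue 7, 3, 14, 5, 12 → queue [7, 3, 14, 5, 12]
Visit 7; enqueue 4 → queue [3, 14, 5, 12, 4]
Visit 3; enqueue 9 → queue [14, 5, 12, 4, 9]
Visit 14; enqueue 6 → queue [5, 12, 4, 9, 6]
Visit 5 → queue [12, 4, 9, 6]
Visit 12; enqueue 15, 1, 11, 0, 13, 10 → queue [4, 9, 6, 15, 1, 11, 0, 13, 10]
Visit 4 → queue [9, 6, 15, 1, 11, 0, 13, 10]
Visit 9; enqueue 2 → queue [6, 15, 1, 11, 0, 13, 10, 2]
Visit 6 → queue [15, 1, 11, 0, 13, 10, 2]
Visit 15 → queue [1, 11, 0, 13, 10, 2]
Visit 1 → queue [11, 0, 13, 10, 2]
Visit 11 → queue [0, 13, 10, 2]
Visit 0 → queue [13, 10, 2]
Visit 13 → queue [10, 2]
Visit 10 → queue [2]
Visit 2 → queue []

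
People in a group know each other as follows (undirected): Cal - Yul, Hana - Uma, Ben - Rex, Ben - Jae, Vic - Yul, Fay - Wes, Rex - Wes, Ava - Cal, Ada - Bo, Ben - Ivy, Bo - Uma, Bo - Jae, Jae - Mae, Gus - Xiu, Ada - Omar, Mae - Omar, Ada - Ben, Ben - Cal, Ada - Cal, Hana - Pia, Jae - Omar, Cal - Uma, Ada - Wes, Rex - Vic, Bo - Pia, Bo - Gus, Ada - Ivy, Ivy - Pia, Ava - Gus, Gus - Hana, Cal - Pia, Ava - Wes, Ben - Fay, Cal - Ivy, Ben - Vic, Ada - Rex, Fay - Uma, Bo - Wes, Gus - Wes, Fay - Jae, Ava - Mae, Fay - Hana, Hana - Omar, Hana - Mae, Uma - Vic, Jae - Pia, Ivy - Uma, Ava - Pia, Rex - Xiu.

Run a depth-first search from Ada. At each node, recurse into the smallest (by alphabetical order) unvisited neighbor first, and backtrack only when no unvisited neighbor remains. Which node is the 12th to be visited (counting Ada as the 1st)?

Pia

Visit Ada
Ada → Ben
Ben → Cal
Cal → Ava
Ava → Gus
Gus → Bo
Bo → Jae
Jae → Fay
Fay → Hana
Hana → Mae
Mae → Omar
Hana → Pia
Pia → Ivy
Ivy → Uma
Uma → Vic
Vic → Rex
Rex → Wes
Rex → Xiu
Vic → Yul

Visit order: Ada, Ben, Cal, Ava, Gus, Bo, Jae, Fay, Hana, Mae, Omar, Pia, Ivy, Uma, Vic, Rex, Wes, Xiu, Yul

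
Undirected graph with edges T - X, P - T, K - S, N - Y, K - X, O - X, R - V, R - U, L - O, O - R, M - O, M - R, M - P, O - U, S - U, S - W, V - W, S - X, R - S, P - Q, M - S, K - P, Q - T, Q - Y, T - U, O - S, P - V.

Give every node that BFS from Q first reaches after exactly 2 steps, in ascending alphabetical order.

K, M, N, U, V, X

Level 0: Q
Level 1: P, T, Y
Level 2: K, M, N, U, V, X
Level 3: O, R, S, W
Level 4: L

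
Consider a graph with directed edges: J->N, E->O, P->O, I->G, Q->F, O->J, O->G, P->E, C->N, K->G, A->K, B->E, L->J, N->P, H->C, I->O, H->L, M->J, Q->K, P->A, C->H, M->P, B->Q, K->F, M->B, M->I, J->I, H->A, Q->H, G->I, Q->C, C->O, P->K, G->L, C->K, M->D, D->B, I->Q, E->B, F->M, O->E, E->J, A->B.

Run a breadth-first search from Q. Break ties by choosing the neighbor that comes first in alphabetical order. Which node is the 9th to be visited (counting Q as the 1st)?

A

Visit Q; enqueue C, F, H, K → queue [C, F, H, K]
Visit C; enqueue N, O → queue [F, H, K, N, O]
Visit F; enqueue M → queue [H, K, N, O, M]
Visit H; enqueue A, L → queue [K, N, O, M, A, L]
Visit K; enqueue G → queue [N, O, M, A, L, G]
Visit N; enqueue P → queue [O, M, A, L, G, P]
Visit O; enqueue E, J → queue [M, A, L, G, P, E, J]
Visit M; enqueue B, D, I → queue [A, L, G, P, E, J, B, D, I]
Visit A → queue [L, G, P, E, J, B, D, I]
Visit L → queue [G, P, E, J, B, D, I]
Visit G → queue [P, E, J, B, D, I]
Visit P → queue [E, J, B, D, I]
Visit E → queue [J, B, D, I]
Visit J → queue [B, D, I]
Visit B → queue [D, I]
Visit D → queue [I]
Visit I → queue []

Visit order: Q, C, F, H, K, N, O, M, A, L, G, P, E, J, B, D, I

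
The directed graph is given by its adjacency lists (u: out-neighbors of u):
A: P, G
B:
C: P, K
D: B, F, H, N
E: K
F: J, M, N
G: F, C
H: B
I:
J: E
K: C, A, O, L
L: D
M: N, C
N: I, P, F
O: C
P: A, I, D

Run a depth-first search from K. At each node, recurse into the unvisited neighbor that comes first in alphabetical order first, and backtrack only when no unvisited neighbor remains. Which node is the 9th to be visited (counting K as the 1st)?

Visit K
K → A
A → G
G → C
C → P
P → D
D → B
D → F
F → J
J → E
F → M
M → N
N → I
D → H
K → L
K → O

Visit order: K, A, G, C, P, D, B, F, J, E, M, N, I, H, L, O

J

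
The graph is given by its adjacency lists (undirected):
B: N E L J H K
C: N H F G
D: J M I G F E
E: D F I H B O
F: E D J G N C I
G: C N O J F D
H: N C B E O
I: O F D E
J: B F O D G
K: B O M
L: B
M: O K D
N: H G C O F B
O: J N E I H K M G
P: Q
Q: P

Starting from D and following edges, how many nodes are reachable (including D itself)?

14

BFS from D visits: D, J, M, I, G, F, E, B, O, K, C, N, H, L
Reachable nodes: 14 of 16 total.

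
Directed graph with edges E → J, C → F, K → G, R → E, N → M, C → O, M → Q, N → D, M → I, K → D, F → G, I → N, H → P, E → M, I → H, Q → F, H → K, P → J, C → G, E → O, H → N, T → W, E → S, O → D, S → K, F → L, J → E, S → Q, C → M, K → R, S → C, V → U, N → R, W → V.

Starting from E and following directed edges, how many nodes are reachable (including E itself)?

BFS from E visits: E, S, O, M, J, Q, K, C, D, I, F, R, G, N, H, L, P
Reachable nodes: 17 of 21 total.

17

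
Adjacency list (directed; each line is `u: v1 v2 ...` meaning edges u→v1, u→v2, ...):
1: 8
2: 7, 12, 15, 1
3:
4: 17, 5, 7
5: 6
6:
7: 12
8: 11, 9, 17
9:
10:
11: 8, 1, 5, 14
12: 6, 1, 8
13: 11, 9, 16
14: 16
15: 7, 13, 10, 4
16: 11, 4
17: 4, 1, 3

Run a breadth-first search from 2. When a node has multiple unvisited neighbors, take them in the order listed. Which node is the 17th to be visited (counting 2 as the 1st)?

3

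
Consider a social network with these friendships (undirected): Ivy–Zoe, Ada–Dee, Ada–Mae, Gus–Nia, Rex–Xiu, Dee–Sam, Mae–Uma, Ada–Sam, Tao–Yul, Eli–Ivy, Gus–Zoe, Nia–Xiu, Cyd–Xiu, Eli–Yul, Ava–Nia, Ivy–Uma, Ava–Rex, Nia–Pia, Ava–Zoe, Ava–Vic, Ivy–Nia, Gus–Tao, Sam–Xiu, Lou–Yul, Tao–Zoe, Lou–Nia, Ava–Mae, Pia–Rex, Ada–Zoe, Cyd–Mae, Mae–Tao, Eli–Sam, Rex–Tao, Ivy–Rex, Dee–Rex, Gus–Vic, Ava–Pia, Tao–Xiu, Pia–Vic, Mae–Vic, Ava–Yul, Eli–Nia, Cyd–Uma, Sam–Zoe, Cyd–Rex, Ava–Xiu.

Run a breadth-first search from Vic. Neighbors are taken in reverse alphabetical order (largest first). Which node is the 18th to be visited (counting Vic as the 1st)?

Eli

Visit Vic; enqueue Pia, Mae, Gus, Ava → queue [Pia, Mae, Gus, Ava]
Visit Pia; enqueue Rex, Nia → queue [Mae, Gus, Ava, Rex, Nia]
Visit Mae; enqueue Uma, Tao, Cyd, Ada → queue [Gus, Ava, Rex, Nia, Uma, Tao, Cyd, Ada]
Visit Gus; enqueue Zoe → queue [Ava, Rex, Nia, Uma, Tao, Cyd, Ada, Zoe]
Visit Ava; enqueue Yul, Xiu → queue [Rex, Nia, Uma, Tao, Cyd, Ada, Zoe, Yul, Xiu]
Visit Rex; enqueue Ivy, Dee → queue [Nia, Uma, Tao, Cyd, Ada, Zoe, Yul, Xiu, Ivy, Dee]
Visit Nia; enqueue Lou, Eli → queue [Uma, Tao, Cyd, Ada, Zoe, Yul, Xiu, Ivy, Dee, Lou, Eli]
Visit Uma → queue [Tao, Cyd, Ada, Zoe, Yul, Xiu, Ivy, Dee, Lou, Eli]
Visit Tao → queue [Cyd, Ada, Zoe, Yul, Xiu, Ivy, Dee, Lou, Eli]
Visit Cyd → queue [Ada, Zoe, Yul, Xiu, Ivy, Dee, Lou, Eli]
Visit Ada; enqueue Sam → queue [Zoe, Yul, Xiu, Ivy, Dee, Lou, Eli, Sam]
Visit Zoe → queue [Yul, Xiu, Ivy, Dee, Lou, Eli, Sam]
Visit Yul → queue [Xiu, Ivy, Dee, Lou, Eli, Sam]
Visit Xiu → queue [Ivy, Dee, Lou, Eli, Sam]
Visit Ivy → queue [Dee, Lou, Eli, Sam]
Visit Dee → queue [Lou, Eli, Sam]
Visit Lou → queue [Eli, Sam]
Visit Eli → queue [Sam]
Visit Sam → queue []

Visit order: Vic, Pia, Mae, Gus, Ava, Rex, Nia, Uma, Tao, Cyd, Ada, Zoe, Yul, Xiu, Ivy, Dee, Lou, Eli, Sam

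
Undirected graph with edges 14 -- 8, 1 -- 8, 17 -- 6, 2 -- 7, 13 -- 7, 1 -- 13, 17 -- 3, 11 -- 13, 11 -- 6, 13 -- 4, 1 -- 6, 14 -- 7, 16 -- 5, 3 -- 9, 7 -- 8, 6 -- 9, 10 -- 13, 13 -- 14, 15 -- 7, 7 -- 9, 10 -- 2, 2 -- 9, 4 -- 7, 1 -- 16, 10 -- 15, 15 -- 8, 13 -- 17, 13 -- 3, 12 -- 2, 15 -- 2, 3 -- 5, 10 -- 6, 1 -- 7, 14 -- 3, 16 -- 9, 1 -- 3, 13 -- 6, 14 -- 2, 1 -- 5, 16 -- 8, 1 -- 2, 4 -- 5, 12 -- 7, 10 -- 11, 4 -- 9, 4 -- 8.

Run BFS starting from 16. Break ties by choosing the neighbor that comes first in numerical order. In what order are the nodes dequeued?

Visit 16; enqueue 1, 5, 8, 9 → queue [1, 5, 8, 9]
Visit 1; enqueue 2, 3, 6, 7, 13 → queue [5, 8, 9, 2, 3, 6, 7, 13]
Visit 5; enqueue 4 → queue [8, 9, 2, 3, 6, 7, 13, 4]
Visit 8; enqueue 14, 15 → queue [9, 2, 3, 6, 7, 13, 4, 14, 15]
Visit 9 → queue [2, 3, 6, 7, 13, 4, 14, 15]
Visit 2; enqueue 10, 12 → queue [3, 6, 7, 13, 4, 14, 15, 10, 12]
Visit 3; enqueue 17 → queue [6, 7, 13, 4, 14, 15, 10, 12, 17]
Visit 6; enqueue 11 → queue [7, 13, 4, 14, 15, 10, 12, 17, 11]
Visit 7 → queue [13, 4, 14, 15, 10, 12, 17, 11]
Visit 13 → queue [4, 14, 15, 10, 12, 17, 11]
Visit 4 → queue [14, 15, 10, 12, 17, 11]
Visit 14 → queue [15, 10, 12, 17, 11]
Visit 15 → queue [10, 12, 17, 11]
Visit 10 → queue [12, 17, 11]
Visit 12 → queue [17, 11]
Visit 17 → queue [11]
Visit 11 → queue []

16 1 5 8 9 2 3 6 7 13 4 14 15 10 12 17 11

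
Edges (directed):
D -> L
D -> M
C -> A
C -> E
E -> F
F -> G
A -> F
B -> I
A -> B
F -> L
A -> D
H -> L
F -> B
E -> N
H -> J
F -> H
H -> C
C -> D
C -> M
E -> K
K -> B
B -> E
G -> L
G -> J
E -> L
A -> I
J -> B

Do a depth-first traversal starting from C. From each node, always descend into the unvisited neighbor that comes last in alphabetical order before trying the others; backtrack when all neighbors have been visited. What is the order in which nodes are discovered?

C, M, E, N, L, K, B, I, F, H, J, G, D, A

Visit C
C → M
C → E
E → N
E → L
E → K
K → B
B → I
E → F
F → H
H → J
F → G
C → D
C → A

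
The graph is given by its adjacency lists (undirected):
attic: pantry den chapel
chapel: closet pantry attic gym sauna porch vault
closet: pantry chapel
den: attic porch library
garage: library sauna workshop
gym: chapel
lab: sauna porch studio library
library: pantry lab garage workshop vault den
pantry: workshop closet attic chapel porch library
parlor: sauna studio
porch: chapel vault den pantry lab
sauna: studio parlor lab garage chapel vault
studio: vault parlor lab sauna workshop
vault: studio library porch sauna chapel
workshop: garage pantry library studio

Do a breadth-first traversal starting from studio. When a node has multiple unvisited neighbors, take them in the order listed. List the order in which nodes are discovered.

Visit studio; enqueue vault, parlor, lab, sauna, workshop → queue [vault, parlor, lab, sauna, workshop]
Visit vault; enqueue library, porch, chapel → queue [parlor, lab, sauna, workshop, library, porch, chapel]
Visit parlor → queue [lab, sauna, workshop, library, porch, chapel]
Visit lab → queue [sauna, workshop, library, porch, chapel]
Visit sauna; enqueue garage → queue [workshop, library, porch, chapel, garage]
Visit workshop; enqueue pantry → queue [library, porch, chapel, garage, pantry]
Visit library; enqueue den → queue [porch, chapel, garage, pantry, den]
Visit porch → queue [chapel, garage, pantry, den]
Visit chapel; enqueue closet, attic, gym → queue [garage, pantry, den, closet, attic, gym]
Visit garage → queue [pantry, den, closet, attic, gym]
Visit pantry → queue [den, closet, attic, gym]
Visit den → queue [closet, attic, gym]
Visit closet → queue [attic, gym]
Visit attic → queue [gym]
Visit gym → queue []

studio → vault → parlor → lab → sauna → workshop → library → porch → chapel → garage → pantry → den → closet → attic → gym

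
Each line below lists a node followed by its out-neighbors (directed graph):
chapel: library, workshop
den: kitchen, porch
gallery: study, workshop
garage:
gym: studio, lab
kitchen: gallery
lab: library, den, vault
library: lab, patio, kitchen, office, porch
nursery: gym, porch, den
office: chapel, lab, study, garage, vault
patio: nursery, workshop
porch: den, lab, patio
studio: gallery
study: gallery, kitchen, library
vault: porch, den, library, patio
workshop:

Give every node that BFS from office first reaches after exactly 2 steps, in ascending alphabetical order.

den, gallery, kitchen, library, patio, porch, workshop

Level 0: office
Level 1: chapel, garage, lab, study, vault
Level 2: den, gallery, kitchen, library, patio, porch, workshop
Level 3: nursery
Level 4: gym
Level 5: studio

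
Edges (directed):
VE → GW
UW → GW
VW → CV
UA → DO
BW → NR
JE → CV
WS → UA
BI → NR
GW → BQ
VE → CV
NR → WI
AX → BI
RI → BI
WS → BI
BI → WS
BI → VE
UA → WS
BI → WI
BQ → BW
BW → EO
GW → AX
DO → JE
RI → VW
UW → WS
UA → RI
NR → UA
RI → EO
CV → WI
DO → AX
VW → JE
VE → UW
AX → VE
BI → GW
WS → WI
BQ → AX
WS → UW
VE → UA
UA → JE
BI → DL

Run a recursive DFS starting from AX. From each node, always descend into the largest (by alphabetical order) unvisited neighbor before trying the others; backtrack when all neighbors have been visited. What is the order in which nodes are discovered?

Visit AX
AX → VE
VE → UW
UW → WS
WS → WI
WS → UA
UA → RI
RI → VW
VW → JE
JE → CV
RI → EO
RI → BI
BI → NR
BI → GW
GW → BQ
BQ → BW
BI → DL
UA → DO

AX, VE, UW, WS, WI, UA, RI, VW, JE, CV, EO, BI, NR, GW, BQ, BW, DL, DO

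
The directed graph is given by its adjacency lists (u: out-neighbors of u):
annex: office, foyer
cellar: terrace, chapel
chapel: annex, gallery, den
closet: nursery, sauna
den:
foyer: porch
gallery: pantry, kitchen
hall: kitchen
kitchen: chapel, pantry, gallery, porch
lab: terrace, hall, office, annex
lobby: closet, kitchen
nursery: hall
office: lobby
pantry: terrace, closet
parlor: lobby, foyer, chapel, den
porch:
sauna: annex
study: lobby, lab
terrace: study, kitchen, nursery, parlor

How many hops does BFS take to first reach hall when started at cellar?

Level 0: cellar
Level 1: chapel, terrace
Level 2: annex, den, gallery, kitchen, nursery, parlor, study
Level 3: foyer, hall, lab, lobby, office, pantry, porch
Level 4: closet
Level 5: sauna
hall first appears at level 3.

3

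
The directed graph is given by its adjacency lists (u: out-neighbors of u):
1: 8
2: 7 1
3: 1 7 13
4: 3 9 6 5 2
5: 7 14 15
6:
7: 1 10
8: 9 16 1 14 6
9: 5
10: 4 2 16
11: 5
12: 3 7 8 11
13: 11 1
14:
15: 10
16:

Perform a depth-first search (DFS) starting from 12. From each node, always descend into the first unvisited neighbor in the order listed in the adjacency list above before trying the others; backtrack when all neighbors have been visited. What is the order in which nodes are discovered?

Visit 12
12 → 3
3 → 1
1 → 8
8 → 9
9 → 5
5 → 7
7 → 10
10 → 4
4 → 6
4 → 2
10 → 16
5 → 14
5 → 15
3 → 13
13 → 11

12 3 1 8 9 5 7 10 4 6 2 16 14 15 13 11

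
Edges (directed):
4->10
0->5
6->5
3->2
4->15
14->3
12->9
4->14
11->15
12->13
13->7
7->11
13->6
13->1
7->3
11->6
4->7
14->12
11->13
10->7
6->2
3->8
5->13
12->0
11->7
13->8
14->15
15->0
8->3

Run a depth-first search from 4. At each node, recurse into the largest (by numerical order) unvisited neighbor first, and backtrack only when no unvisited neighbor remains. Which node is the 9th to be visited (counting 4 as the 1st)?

7

Visit 4
4 → 15
15 → 0
0 → 5
5 → 13
13 → 8
8 → 3
3 → 2
13 → 7
7 → 11
11 → 6
13 → 1
4 → 14
14 → 12
12 → 9
4 → 10

Visit order: 4, 15, 0, 5, 13, 8, 3, 2, 7, 11, 6, 1, 14, 12, 9, 10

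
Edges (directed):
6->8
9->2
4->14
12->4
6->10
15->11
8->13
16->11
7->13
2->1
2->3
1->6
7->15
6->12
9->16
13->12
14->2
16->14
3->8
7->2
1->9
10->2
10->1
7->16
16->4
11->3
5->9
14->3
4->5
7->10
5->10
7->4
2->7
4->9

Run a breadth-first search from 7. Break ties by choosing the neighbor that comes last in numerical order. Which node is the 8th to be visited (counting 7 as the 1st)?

14

Visit 7; enqueue 16, 15, 13, 10, 4, 2 → queue [16, 15, 13, 10, 4, 2]
Visit 16; enqueue 14, 11 → queue [15, 13, 10, 4, 2, 14, 11]
Visit 15 → queue [13, 10, 4, 2, 14, 11]
Visit 13; enqueue 12 → queue [10, 4, 2, 14, 11, 12]
Visit 10; enqueue 1 → queue [4, 2, 14, 11, 12, 1]
Visit 4; enqueue 9, 5 → queue [2, 14, 11, 12, 1, 9, 5]
Visit 2; enqueue 3 → queue [14, 11, 12, 1, 9, 5, 3]
Visit 14 → queue [11, 12, 1, 9, 5, 3]
Visit 11 → queue [12, 1, 9, 5, 3]
Visit 12 → queue [1, 9, 5, 3]
Visit 1; enqueue 6 → queue [9, 5, 3, 6]
Visit 9 → queue [5, 3, 6]
Visit 5 → queue [3, 6]
Visit 3; enqueue 8 → queue [6, 8]
Visit 6 → queue [8]
Visit 8 → queue []

Visit order: 7, 16, 15, 13, 10, 4, 2, 14, 11, 12, 1, 9, 5, 3, 6, 8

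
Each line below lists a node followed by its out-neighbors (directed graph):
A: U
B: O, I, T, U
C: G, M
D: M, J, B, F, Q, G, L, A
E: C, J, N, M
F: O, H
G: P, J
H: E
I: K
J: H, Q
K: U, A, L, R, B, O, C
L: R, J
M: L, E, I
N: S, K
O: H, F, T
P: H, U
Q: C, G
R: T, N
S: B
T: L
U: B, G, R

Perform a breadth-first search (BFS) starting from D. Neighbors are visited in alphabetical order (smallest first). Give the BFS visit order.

Visit D; enqueue A, B, F, G, J, L, M, Q → queue [A, B, F, G, J, L, M, Q]
Visit A; enqueue U → queue [B, F, G, J, L, M, Q, U]
Visit B; enqueue I, O, T → queue [F, G, J, L, M, Q, U, I, O, T]
Visit F; enqueue H → queue [G, J, L, M, Q, U, I, O, T, H]
Visit G; enqueue P → queue [J, L, M, Q, U, I, O, T, H, P]
Visit J → queue [L, M, Q, U, I, O, T, H, P]
Visit L; enqueue R → queue [M, Q, U, I, O, T, H, P, R]
Visit M; enqueue E → queue [Q, U, I, O, T, H, P, R, E]
Visit Q; enqueue C → queue [U, I, O, T, H, P, R, E, C]
Visit U → queue [I, O, T, H, P, R, E, C]
Visit I; enqueue K → queue [O, T, H, P, R, E, C, K]
Visit O → queue [T, H, P, R, E, C, K]
Visit T → queue [H, P, R, E, C, K]
Visit H → queue [P, R, E, C, K]
Visit P → queue [R, E, C, K]
Visit R; enqueue N → queue [E, C, K, N]
Visit E → queue [C, K, N]
Visit C → queue [K, N]
Visit K → queue [N]
Visit N; enqueue S → queue [S]
Visit S → queue []

D → A → B → F → G → J → L → M → Q → U → I → O → T → H → P → R → E → C → K → N → S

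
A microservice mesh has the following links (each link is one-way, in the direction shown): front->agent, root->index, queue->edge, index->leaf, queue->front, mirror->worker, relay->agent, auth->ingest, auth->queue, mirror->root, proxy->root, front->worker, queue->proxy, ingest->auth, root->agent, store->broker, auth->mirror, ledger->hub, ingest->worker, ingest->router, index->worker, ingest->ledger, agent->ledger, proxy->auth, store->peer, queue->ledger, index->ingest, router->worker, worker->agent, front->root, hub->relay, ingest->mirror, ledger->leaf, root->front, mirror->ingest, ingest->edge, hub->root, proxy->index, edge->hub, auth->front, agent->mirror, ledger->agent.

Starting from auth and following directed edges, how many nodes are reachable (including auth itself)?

BFS from auth visits: auth, queue, mirror, ingest, front, proxy, ledger, edge, worker, root, router, agent, index, leaf, hub, relay
Reachable nodes: 16 of 19 total.

16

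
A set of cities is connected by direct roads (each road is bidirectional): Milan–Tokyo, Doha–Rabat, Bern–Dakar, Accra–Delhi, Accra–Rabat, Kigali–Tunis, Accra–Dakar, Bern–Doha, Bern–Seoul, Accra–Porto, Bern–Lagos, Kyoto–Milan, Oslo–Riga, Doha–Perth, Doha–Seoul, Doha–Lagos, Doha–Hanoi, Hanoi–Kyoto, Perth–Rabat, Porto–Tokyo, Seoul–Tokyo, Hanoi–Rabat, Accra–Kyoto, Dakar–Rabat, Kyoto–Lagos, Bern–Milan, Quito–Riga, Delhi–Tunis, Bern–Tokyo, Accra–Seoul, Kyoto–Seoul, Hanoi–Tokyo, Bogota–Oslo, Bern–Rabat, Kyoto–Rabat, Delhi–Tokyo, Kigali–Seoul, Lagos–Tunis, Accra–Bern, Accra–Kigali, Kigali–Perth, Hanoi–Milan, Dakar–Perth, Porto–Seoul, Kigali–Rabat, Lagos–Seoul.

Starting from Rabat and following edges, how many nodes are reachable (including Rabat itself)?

BFS from Rabat visits: Rabat, Perth, Kyoto, Kigali, Hanoi, Doha, Dakar, Bern, Accra, Seoul, Milan, Lagos, Tunis, Tokyo, Porto, Delhi
Reachable nodes: 16 of 20 total.

16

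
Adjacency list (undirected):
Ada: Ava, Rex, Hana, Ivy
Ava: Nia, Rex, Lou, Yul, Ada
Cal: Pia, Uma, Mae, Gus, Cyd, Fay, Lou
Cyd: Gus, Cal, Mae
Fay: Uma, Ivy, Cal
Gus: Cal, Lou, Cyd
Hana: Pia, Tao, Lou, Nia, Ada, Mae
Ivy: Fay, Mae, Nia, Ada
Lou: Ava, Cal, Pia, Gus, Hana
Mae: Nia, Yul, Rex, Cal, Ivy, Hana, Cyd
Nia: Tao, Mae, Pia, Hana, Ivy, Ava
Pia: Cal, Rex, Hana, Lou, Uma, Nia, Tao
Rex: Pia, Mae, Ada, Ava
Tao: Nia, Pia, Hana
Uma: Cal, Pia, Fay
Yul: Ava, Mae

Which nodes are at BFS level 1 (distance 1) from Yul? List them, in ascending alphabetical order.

Ava, Mae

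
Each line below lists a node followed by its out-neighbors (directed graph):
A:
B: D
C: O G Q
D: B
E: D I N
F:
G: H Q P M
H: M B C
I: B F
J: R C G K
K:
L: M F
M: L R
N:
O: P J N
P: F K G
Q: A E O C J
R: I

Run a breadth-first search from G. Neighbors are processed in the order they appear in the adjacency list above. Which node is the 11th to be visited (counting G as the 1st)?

J

Visit G; enqueue H, Q, P, M → queue [H, Q, P, M]
Visit H; enqueue B, C → queue [Q, P, M, B, C]
Visit Q; enqueue A, E, O, J → queue [P, M, B, C, A, E, O, J]
Visit P; enqueue F, K → queue [M, B, C, A, E, O, J, F, K]
Visit M; enqueue L, R → queue [B, C, A, E, O, J, F, K, L, R]
Visit B; enqueue D → queue [C, A, E, O, J, F, K, L, R, D]
Visit C → queue [A, E, O, J, F, K, L, R, D]
Visit A → queue [E, O, J, F, K, L, R, D]
Visit E; enqueue I, N → queue [O, J, F, K, L, R, D, I, N]
Visit O → queue [J, F, K, L, R, D, I, N]
Visit J → queue [F, K, L, R, D, I, N]
Visit F → queue [K, L, R, D, I, N]
Visit K → queue [L, R, D, I, N]
Visit L → queue [R, D, I, N]
Visit R → queue [D, I, N]
Visit D → queue [I, N]
Visit I → queue [N]
Visit N → queue []

Visit order: G, H, Q, P, M, B, C, A, E, O, J, F, K, L, R, D, I, N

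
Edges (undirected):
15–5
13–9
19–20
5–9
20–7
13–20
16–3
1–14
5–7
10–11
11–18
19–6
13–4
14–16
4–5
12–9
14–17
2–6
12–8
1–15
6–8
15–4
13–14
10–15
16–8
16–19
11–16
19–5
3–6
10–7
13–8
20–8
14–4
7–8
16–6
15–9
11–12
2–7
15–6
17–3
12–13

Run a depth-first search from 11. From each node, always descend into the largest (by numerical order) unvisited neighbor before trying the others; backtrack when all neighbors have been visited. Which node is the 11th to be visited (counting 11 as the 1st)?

15

Visit 11
11 → 18
11 → 16
16 → 19
19 → 20
20 → 13
13 → 14
14 → 17
17 → 3
3 → 6
6 → 15
15 → 10
10 → 7
7 → 8
8 → 12
12 → 9
9 → 5
5 → 4
7 → 2
15 → 1

Visit order: 11, 18, 16, 19, 20, 13, 14, 17, 3, 6, 15, 10, 7, 8, 12, 9, 5, 4, 2, 1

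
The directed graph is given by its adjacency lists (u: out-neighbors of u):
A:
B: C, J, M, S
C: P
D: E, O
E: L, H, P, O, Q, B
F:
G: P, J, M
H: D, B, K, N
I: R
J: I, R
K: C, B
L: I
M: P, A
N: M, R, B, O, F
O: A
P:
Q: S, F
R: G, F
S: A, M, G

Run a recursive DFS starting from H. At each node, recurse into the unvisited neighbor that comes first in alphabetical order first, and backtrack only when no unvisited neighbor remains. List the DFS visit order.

H, B, C, P, J, I, R, F, G, M, A, S, D, E, L, O, Q, K, N

Visit H
H → B
B → C
C → P
B → J
J → I
I → R
R → F
R → G
G → M
M → A
B → S
H → D
D → E
E → L
E → O
E → Q
H → K
H → N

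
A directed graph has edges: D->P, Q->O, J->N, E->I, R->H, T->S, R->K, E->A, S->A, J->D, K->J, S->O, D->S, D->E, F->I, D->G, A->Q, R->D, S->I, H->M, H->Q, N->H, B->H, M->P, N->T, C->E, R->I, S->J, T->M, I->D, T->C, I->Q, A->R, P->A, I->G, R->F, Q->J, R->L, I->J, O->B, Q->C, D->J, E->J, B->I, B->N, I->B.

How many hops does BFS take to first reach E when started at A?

Level 0: A
Level 1: Q, R
Level 2: C, D, F, H, I, J, K, L, O
Level 3: B, E, G, M, N, P, S
Level 4: T
E first appears at level 3.

3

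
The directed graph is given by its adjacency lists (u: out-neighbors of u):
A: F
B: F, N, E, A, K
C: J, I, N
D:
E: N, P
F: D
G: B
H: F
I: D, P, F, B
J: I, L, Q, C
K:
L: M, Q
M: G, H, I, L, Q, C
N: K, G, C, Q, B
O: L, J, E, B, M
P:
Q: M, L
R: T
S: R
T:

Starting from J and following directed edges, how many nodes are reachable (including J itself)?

16

BFS from J visits: J, I, L, Q, C, D, P, F, B, M, N, E, A, K, G, H
Reachable nodes: 16 of 20 total.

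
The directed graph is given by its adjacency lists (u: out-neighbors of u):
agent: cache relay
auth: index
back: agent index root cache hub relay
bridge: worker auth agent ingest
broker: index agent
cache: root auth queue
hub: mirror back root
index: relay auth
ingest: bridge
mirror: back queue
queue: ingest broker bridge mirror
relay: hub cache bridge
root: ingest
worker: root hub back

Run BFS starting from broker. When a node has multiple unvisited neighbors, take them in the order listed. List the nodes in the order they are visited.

Visit broker; enqueue index, agent → queue [index, agent]
Visit index; enqueue relay, auth → queue [agent, relay, auth]
Visit agent; enqueue cache → queue [relay, auth, cache]
Visit relay; enqueue hub, bridge → queue [auth, cache, hub, bridge]
Visit auth → queue [cache, hub, bridge]
Visit cache; enqueue root, queue → queue [hub, bridge, root, queue]
Visit hub; enqueue mirror, back → queue [bridge, root, queue, mirror, back]
Visit bridge; enqueue worker, ingest → queue [root, queue, mirror, back, worker, ingest]
Visit root → queue [queue, mirror, back, worker, ingest]
Visit queue → queue [mirror, back, worker, ingest]
Visit mirror → queue [back, worker, ingest]
Visit back → queue [worker, ingest]
Visit worker → queue [ingest]
Visit ingest → queue []

broker → index → agent → relay → auth → cache → hub → bridge → root → queue → mirror → back → worker → ingest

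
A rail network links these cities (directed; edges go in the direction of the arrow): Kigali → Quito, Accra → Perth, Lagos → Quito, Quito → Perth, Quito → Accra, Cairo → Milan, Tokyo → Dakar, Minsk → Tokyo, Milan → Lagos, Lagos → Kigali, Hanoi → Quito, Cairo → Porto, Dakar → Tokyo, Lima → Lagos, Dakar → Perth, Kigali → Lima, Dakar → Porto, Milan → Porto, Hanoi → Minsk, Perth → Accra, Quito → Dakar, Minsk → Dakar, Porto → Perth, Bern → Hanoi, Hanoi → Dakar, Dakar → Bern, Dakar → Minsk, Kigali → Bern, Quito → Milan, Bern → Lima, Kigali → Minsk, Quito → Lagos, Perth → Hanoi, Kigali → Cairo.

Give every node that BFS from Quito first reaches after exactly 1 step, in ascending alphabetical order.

Accra, Dakar, Lagos, Milan, Perth

Level 0: Quito
Level 1: Accra, Dakar, Lagos, Milan, Perth
Level 2: Bern, Hanoi, Kigali, Minsk, Porto, Tokyo
Level 3: Cairo, Lima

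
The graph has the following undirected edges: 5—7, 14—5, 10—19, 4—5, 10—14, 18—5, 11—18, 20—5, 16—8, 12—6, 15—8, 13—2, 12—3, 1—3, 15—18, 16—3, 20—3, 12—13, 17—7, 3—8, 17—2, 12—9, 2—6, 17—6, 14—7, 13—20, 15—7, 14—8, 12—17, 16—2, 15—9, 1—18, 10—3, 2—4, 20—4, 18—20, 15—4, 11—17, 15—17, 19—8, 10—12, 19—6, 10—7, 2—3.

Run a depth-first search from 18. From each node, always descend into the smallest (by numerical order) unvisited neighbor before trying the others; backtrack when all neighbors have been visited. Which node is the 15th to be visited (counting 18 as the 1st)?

Visit 18
18 → 1
1 → 3
3 → 2
2 → 4
4 → 5
5 → 7
7 → 10
10 → 12
12 → 6
6 → 17
17 → 11
17 → 15
15 → 8
8 → 14
8 → 16
8 → 19
15 → 9
12 → 13
13 → 20

Visit order: 18, 1, 3, 2, 4, 5, 7, 10, 12, 6, 17, 11, 15, 8, 14, 16, 19, 9, 13, 20

14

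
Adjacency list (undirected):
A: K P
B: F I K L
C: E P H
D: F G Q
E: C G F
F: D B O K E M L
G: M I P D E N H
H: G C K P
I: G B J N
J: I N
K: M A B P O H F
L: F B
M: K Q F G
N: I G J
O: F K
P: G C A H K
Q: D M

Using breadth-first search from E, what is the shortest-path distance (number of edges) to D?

Level 0: E
Level 1: C, F, G
Level 2: B, D, H, I, K, L, M, N, O, P
Level 3: A, J, Q
D first appears at level 2.

2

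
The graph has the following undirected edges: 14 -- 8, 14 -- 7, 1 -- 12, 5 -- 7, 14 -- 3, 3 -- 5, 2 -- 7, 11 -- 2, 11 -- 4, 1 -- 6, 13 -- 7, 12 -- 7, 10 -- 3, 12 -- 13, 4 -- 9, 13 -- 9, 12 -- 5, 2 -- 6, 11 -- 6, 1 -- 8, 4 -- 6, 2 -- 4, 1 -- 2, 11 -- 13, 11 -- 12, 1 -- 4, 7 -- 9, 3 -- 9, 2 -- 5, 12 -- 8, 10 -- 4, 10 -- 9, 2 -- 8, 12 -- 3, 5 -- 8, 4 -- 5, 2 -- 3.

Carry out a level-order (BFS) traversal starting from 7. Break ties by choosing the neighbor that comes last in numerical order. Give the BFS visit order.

7 14 13 12 9 5 2 8 3 11 1 10 4 6

Visit 7; enqueue 14, 13, 12, 9, 5, 2 → queue [14, 13, 12, 9, 5, 2]
Visit 14; enqueue 8, 3 → queue [13, 12, 9, 5, 2, 8, 3]
Visit 13; enqueue 11 → queue [12, 9, 5, 2, 8, 3, 11]
Visit 12; enqueue 1 → queue [9, 5, 2, 8, 3, 11, 1]
Visit 9; enqueue 10, 4 → queue [5, 2, 8, 3, 11, 1, 10, 4]
Visit 5 → queue [2, 8, 3, 11, 1, 10, 4]
Visit 2; enqueue 6 → queue [8, 3, 11, 1, 10, 4, 6]
Visit 8 → queue [3, 11, 1, 10, 4, 6]
Visit 3 → queue [11, 1, 10, 4, 6]
Visit 11 → queue [1, 10, 4, 6]
Visit 1 → queue [10, 4, 6]
Visit 10 → queue [4, 6]
Visit 4 → queue [6]
Visit 6 → queue []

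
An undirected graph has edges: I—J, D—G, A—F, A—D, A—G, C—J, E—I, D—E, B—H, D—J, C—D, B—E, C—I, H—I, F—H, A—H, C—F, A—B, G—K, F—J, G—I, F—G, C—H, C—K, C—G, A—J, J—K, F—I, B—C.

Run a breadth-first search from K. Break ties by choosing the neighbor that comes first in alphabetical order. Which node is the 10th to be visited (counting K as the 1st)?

Visit K; enqueue C, G, J → queue [C, G, J]
Visit C; enqueue B, D, F, H, I → queue [G, J, B, D, F, H, I]
Visit G; enqueue A → queue [J, B, D, F, H, I, A]
Visit J → queue [B, D, F, H, I, A]
Visit B; enqueue E → queue [D, F, H, I, A, E]
Visit D → queue [F, H, I, A, E]
Visit F → queue [H, I, A, E]
Visit H → queue [I, A, E]
Visit I → queue [A, E]
Visit A → queue [E]
Visit E → queue []

Visit order: K, C, G, J, B, D, F, H, I, A, E

A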